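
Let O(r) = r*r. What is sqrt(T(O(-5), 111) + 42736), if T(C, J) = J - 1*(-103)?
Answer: 5*sqrt(1718) ≈ 207.24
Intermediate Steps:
O(r) = r**2
T(C, J) = 103 + J (T(C, J) = J + 103 = 103 + J)
sqrt(T(O(-5), 111) + 42736) = sqrt((103 + 111) + 42736) = sqrt(214 + 42736) = sqrt(42950) = 5*sqrt(1718)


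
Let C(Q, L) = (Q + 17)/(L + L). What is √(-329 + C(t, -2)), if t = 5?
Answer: I*√1338/2 ≈ 18.289*I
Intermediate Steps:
C(Q, L) = (17 + Q)/(2*L) (C(Q, L) = (17 + Q)/((2*L)) = (17 + Q)*(1/(2*L)) = (17 + Q)/(2*L))
√(-329 + C(t, -2)) = √(-329 + (½)*(17 + 5)/(-2)) = √(-329 + (½)*(-½)*22) = √(-329 - 11/2) = √(-669/2) = I*√1338/2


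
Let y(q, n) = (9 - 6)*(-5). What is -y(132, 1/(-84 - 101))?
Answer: 15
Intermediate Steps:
y(q, n) = -15 (y(q, n) = 3*(-5) = -15)
-y(132, 1/(-84 - 101)) = -1*(-15) = 15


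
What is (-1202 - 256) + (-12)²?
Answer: -1314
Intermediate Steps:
(-1202 - 256) + (-12)² = -1458 + 144 = -1314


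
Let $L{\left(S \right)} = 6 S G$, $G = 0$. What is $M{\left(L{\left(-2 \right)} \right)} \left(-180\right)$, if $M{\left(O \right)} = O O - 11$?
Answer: $1980$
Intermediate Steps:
$L{\left(S \right)} = 0$ ($L{\left(S \right)} = 6 S 0 = 0$)
$M{\left(O \right)} = -11 + O^{2}$ ($M{\left(O \right)} = O^{2} - 11 = -11 + O^{2}$)
$M{\left(L{\left(-2 \right)} \right)} \left(-180\right) = \left(-11 + 0^{2}\right) \left(-180\right) = \left(-11 + 0\right) \left(-180\right) = \left(-11\right) \left(-180\right) = 1980$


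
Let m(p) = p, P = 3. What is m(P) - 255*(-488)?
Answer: 124443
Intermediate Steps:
m(P) - 255*(-488) = 3 - 255*(-488) = 3 + 124440 = 124443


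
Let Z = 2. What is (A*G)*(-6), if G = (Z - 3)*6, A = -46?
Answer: -1656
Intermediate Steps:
G = -6 (G = (2 - 3)*6 = -1*6 = -6)
(A*G)*(-6) = -46*(-6)*(-6) = 276*(-6) = -1656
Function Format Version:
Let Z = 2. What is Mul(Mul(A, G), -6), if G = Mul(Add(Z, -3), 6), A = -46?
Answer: -1656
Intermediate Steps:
G = -6 (G = Mul(Add(2, -3), 6) = Mul(-1, 6) = -6)
Mul(Mul(A, G), -6) = Mul(Mul(-46, -6), -6) = Mul(276, -6) = -1656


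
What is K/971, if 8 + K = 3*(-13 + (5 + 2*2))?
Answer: -20/971 ≈ -0.020597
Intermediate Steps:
K = -20 (K = -8 + 3*(-13 + (5 + 2*2)) = -8 + 3*(-13 + (5 + 4)) = -8 + 3*(-13 + 9) = -8 + 3*(-4) = -8 - 12 = -20)
K/971 = -20/971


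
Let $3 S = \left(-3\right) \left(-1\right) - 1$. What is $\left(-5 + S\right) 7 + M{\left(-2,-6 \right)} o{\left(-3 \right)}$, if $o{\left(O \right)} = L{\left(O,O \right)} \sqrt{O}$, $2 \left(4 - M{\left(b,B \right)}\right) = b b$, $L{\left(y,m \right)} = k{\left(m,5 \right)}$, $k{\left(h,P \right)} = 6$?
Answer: $- \frac{91}{3} + 12 i \sqrt{3} \approx -30.333 + 20.785 i$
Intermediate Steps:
$S = \frac{2}{3}$ ($S = \frac{\left(-3\right) \left(-1\right) - 1}{3} = \frac{3 - 1}{3} = \frac{1}{3} \cdot 2 = \frac{2}{3} \approx 0.66667$)
$L{\left(y,m \right)} = 6$
$M{\left(b,B \right)} = 4 - \frac{b^{2}}{2}$ ($M{\left(b,B \right)} = 4 - \frac{b b}{2} = 4 - \frac{b^{2}}{2}$)
$o{\left(O \right)} = 6 \sqrt{O}$
$\left(-5 + S\right) 7 + M{\left(-2,-6 \right)} o{\left(-3 \right)} = \left(-5 + \frac{2}{3}\right) 7 + \left(4 - \frac{\left(-2\right)^{2}}{2}\right) 6 \sqrt{-3} = \left(- \frac{13}{3}\right) 7 + \left(4 - 2\right) 6 i \sqrt{3} = - \frac{91}{3} + \left(4 - 2\right) 6 i \sqrt{3} = - \frac{91}{3} + 2 \cdot 6 i \sqrt{3} = - \frac{91}{3} + 12 i \sqrt{3}$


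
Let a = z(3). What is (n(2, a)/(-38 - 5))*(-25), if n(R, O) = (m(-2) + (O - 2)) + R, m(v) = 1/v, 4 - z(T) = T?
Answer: 25/86 ≈ 0.29070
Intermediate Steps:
z(T) = 4 - T
a = 1 (a = 4 - 1*3 = 4 - 3 = 1)
m(v) = 1/v
n(R, O) = -5/2 + O + R (n(R, O) = (1/(-2) + (O - 2)) + R = (-1/2 + (-2 + O)) + R = (-5/2 + O) + R = -5/2 + O + R)
(n(2, a)/(-38 - 5))*(-25) = ((-5/2 + 1 + 2)/(-38 - 5))*(-25) = ((1/2)/(-43))*(-25) = ((1/2)*(-1/43))*(-25) = -1/86*(-25) = 25/86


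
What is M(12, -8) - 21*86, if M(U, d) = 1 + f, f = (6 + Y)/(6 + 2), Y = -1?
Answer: -14435/8 ≈ -1804.4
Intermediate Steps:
f = 5/8 (f = (6 - 1)/(6 + 2) = 5/8 ≈ 0.62500)
M(U, d) = 13/8 (M(U, d) = 1 + 5/8 = 13/8)
M(12, -8) - 21*86 = 13/8 - 21*86 = 13/8 - 1806 = -14435/8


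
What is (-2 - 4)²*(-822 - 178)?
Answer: -36000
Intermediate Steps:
(-2 - 4)²*(-822 - 178) = (-6)²*(-1000) = 36*(-1000) = -36000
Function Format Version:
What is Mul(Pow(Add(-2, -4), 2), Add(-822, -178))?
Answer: -36000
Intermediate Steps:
Mul(Pow(Add(-2, -4), 2), Add(-822, -178)) = Mul(Pow(-6, 2), -1000) = Mul(36, -1000) = -36000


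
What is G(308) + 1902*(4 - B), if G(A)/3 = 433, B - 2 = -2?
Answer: 8907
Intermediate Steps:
B = 0 (B = 2 - 2 = 0)
G(A) = 1299 (G(A) = 3*433 = 1299)
G(308) + 1902*(4 - B) = 1299 + 1902*(4 - 1*0) = 1299 + 1902*(4 + 0) = 1299 + 1902*4 = 1299 + 7608 = 8907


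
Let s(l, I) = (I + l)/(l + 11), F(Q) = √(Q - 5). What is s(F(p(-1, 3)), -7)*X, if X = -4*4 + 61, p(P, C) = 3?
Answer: -1125/41 + 270*I*√2/41 ≈ -27.439 + 9.3131*I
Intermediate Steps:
F(Q) = √(-5 + Q)
s(l, I) = (I + l)/(11 + l)
X = 45 (X = -16 + 61 = 45)
s(F(p(-1, 3)), -7)*X = ((-7 + √(-5 + 3))/(11 + √(-5 + 3)))*45 = ((-7 + √(-2))/(11 + √(-2)))*45 = ((-7 + I*√2)/(11 + I*√2))*45 = 45*(-7 + I*√2)/(11 + I*√2)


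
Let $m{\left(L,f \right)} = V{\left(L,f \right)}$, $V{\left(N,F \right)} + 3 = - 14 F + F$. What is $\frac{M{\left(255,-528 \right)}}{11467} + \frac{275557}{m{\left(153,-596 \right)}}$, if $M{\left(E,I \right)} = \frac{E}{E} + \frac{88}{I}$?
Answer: $\frac{18958911439}{532871490} \approx 35.579$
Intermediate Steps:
$V{\left(N,F \right)} = -3 - 13 F$ ($V{\left(N,F \right)} = -3 + \left(- 14 F + F\right) = -3 - 13 F$)
$m{\left(L,f \right)} = -3 - 13 f$
$M{\left(E,I \right)} = 1 + \frac{88}{I}$
$\frac{M{\left(255,-528 \right)}}{11467} + \frac{275557}{m{\left(153,-596 \right)}} = \frac{\frac{1}{-528} \left(88 - 528\right)}{11467} + \frac{275557}{-3 - -7748} = \left(- \frac{1}{528}\right) \left(-440\right) \frac{1}{11467} + \frac{275557}{-3 + 7748} = \frac{5}{6} \cdot \frac{1}{11467} + \frac{275557}{7745} = \frac{5}{68802} + 275557 \cdot \frac{1}{7745} = \frac{5}{68802} + \frac{275557}{7745} = \frac{18958911439}{532871490}$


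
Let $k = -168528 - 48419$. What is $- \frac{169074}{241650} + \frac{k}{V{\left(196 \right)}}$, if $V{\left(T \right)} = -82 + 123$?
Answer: $- \frac{970966196}{183475} \approx -5292.1$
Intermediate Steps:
$V{\left(T \right)} = 41$
$k = -216947$ ($k = -168528 - 48419 = -216947$)
$- \frac{169074}{241650} + \frac{k}{V{\left(196 \right)}} = - \frac{169074}{241650} - \frac{216947}{41} = \left(-169074\right) \frac{1}{241650} - \frac{216947}{41} = - \frac{3131}{4475} - \frac{216947}{41} = - \frac{970966196}{183475}$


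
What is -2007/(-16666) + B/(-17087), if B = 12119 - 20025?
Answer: 166055005/284771942 ≈ 0.58312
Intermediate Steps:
B = -7906
-2007/(-16666) + B/(-17087) = -2007/(-16666) - 7906/(-17087) = -2007*(-1/16666) - 7906*(-1/17087) = 2007/16666 + 7906/17087 = 166055005/284771942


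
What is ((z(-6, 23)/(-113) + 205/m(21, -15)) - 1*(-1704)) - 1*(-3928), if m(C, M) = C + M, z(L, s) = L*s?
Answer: 3842489/678 ≈ 5667.4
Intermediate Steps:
((z(-6, 23)/(-113) + 205/m(21, -15)) - 1*(-1704)) - 1*(-3928) = ((-6*23/(-113) + 205/(21 - 15)) - 1*(-1704)) - 1*(-3928) = ((-138*(-1/113) + 205/6) + 1704) + 3928 = ((138/113 + 205*(⅙)) + 1704) + 3928 = ((138/113 + 205/6) + 1704) + 3928 = (23993/678 + 1704) + 3928 = 1179305/678 + 3928 = 3842489/678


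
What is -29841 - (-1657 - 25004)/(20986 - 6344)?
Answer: -436905261/14642 ≈ -29839.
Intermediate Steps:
-29841 - (-1657 - 25004)/(20986 - 6344) = -29841 - (-26661)/14642 = -29841 - 1*(-26661/14642) = -29841 + 26661/14642 = -436905261/14642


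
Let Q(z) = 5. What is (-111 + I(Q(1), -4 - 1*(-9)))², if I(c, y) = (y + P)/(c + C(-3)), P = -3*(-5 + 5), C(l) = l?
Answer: 47089/4 ≈ 11772.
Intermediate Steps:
P = 0 (P = -3*0 = 0)
I(c, y) = y/(-3 + c) (I(c, y) = (y + 0)/(c - 3) = y/(-3 + c))
(-111 + I(Q(1), -4 - 1*(-9)))² = (-111 + (-4 - 1*(-9))/(-3 + 5))² = (-111 + (-4 + 9)/2)² = (-111 + 5*(½))² = (-111 + 5/2)² = (-217/2)² = 47089/4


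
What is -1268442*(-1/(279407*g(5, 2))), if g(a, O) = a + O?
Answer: 181206/279407 ≈ 0.64854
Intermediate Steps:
g(a, O) = O + a
-1268442*(-1/(279407*g(5, 2))) = -1268442*(-1/(279407*(2 + 5))) = -1268442/((-279407*7)) = -1268442/(-1955849) = -1268442*(-1/1955849) = 181206/279407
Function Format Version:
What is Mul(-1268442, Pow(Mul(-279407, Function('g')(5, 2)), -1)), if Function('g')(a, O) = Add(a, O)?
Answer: Rational(181206, 279407) ≈ 0.64854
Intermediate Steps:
Function('g')(a, O) = Add(O, a)
Mul(-1268442, Pow(Mul(-279407, Function('g')(5, 2)), -1)) = Mul(-1268442, Pow(Mul(-279407, Add(2, 5)), -1)) = Mul(-1268442, Pow(Mul(-279407, 7), -1)) = Mul(-1268442, Pow(-1955849, -1)) = Mul(-1268442, Rational(-1, 1955849)) = Rational(181206, 279407)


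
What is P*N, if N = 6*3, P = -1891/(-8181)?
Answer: 3782/909 ≈ 4.1606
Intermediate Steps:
P = 1891/8181 (P = -1891*(-1/8181) = 1891/8181 ≈ 0.23115)
N = 18
P*N = (1891/8181)*18 = 3782/909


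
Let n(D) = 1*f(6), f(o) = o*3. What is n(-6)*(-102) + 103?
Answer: -1733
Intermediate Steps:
f(o) = 3*o
n(D) = 18 (n(D) = 1*(3*6) = 1*18 = 18)
n(-6)*(-102) + 103 = 18*(-102) + 103 = -1836 + 103 = -1733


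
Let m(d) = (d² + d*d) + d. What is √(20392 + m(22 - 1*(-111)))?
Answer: √55903 ≈ 236.44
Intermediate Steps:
m(d) = d + 2*d² (m(d) = (d² + d²) + d = 2*d² + d = d + 2*d²)
√(20392 + m(22 - 1*(-111))) = √(20392 + (22 - 1*(-111))*(1 + 2*(22 - 1*(-111)))) = √(20392 + (22 + 111)*(1 + 2*(22 + 111))) = √(20392 + 133*(1 + 2*133)) = √(20392 + 133*(1 + 266)) = √(20392 + 133*267) = √(20392 + 35511) = √55903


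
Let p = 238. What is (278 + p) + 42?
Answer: 558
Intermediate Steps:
(278 + p) + 42 = (278 + 238) + 42 = 516 + 42 = 558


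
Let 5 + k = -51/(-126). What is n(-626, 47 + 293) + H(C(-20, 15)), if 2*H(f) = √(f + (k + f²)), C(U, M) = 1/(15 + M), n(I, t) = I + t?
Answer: -286 + I*√201131/420 ≈ -286.0 + 1.0678*I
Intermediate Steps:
k = -193/42 (k = -5 - 51/(-126) = -5 - 51*(-1/126) = -5 + 17/42 = -193/42 ≈ -4.5952)
H(f) = √(-193/42 + f + f²)/2 (H(f) = √(f + (-193/42 + f²))/2 = √(-193/42 + f + f²)/2)
n(-626, 47 + 293) + H(C(-20, 15)) = (-626 + (47 + 293)) + √(-8106 + 1764/(15 + 15) + 1764*(1/(15 + 15))²)/84 = (-626 + 340) + √(-8106 + 1764/30 + 1764*(1/30)²)/84 = -286 + √(-8106 + 1764*(1/30) + 1764*(1/30)²)/84 = -286 + √(-8106 + 294/5 + 1764*(1/900))/84 = -286 + √(-8106 + 294/5 + 49/25)/84 = -286 + √(-201131/25)/84 = -286 + (I*√201131/5)/84 = -286 + I*√201131/420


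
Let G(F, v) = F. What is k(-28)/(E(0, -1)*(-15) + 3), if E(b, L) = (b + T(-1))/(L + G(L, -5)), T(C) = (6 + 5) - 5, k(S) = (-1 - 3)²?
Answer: ⅓ ≈ 0.33333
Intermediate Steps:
k(S) = 16 (k(S) = (-4)² = 16)
T(C) = 6 (T(C) = 11 - 5 = 6)
E(b, L) = (6 + b)/(2*L) (E(b, L) = (b + 6)/(L + L) = (6 + b)/((2*L)) = (6 + b)*(1/(2*L)) = (6 + b)/(2*L))
k(-28)/(E(0, -1)*(-15) + 3) = 16/(((½)*(6 + 0)/(-1))*(-15) + 3) = 16/(((½)*(-1)*6)*(-15) + 3) = 16/(-3*(-15) + 3) = 16/(45 + 3) = 16/48 = 16*(1/48) = ⅓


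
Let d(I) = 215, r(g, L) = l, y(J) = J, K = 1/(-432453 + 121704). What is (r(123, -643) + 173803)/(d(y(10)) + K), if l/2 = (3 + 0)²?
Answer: 54014701929/66811034 ≈ 808.47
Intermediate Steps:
K = -1/310749 (K = 1/(-310749) = -1/310749 ≈ -3.2180e-6)
l = 18 (l = 2*(3 + 0)² = 2*3² = 2*9 = 18)
r(g, L) = 18
(r(123, -643) + 173803)/(d(y(10)) + K) = (18 + 173803)/(215 - 1/310749) = 173821/(66811034/310749) = 173821*(310749/66811034) = 54014701929/66811034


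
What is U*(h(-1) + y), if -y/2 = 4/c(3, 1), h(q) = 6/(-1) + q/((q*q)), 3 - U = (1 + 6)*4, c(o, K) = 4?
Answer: 225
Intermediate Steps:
U = -25 (U = 3 - (1 + 6)*4 = 3 - 7*4 = 3 - 1*28 = 3 - 28 = -25)
h(q) = -6 + 1/q (h(q) = 6*(-1) + q/(q²) = -6 + q/q² = -6 + 1/q)
y = -2 (y = -8/4 = -2*1 = -2)
U*(h(-1) + y) = -25*((-6 + 1/(-1)) - 2) = -25*((-6 - 1) - 2) = -25*(-7 - 2) = -25*(-9) = 225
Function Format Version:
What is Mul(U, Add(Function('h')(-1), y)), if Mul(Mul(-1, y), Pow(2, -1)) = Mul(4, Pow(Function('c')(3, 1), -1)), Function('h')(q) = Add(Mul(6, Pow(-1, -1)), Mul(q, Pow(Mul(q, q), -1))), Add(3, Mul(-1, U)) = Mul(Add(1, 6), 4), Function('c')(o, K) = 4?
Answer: 225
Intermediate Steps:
U = -25 (U = Add(3, Mul(-1, Mul(Add(1, 6), 4))) = Add(3, Mul(-1, Mul(7, 4))) = Add(3, Mul(-1, 28)) = Add(3, -28) = -25)
Function('h')(q) = Add(-6, Pow(q, -1)) (Function('h')(q) = Add(Mul(6, -1), Mul(q, Pow(Pow(q, 2), -1))) = Add(-6, Mul(q, Pow(q, -2))) = Add(-6, Pow(q, -1)))
y = -2 (y = Mul(-2, Mul(4, Pow(4, -1))) = Mul(-2, Mul(4, Rational(1, 4))) = Mul(-2, 1) = -2)
Mul(U, Add(Function('h')(-1), y)) = Mul(-25, Add(Add(-6, Pow(-1, -1)), -2)) = Mul(-25, Add(Add(-6, -1), -2)) = Mul(-25, Add(-7, -2)) = Mul(-25, -9) = 225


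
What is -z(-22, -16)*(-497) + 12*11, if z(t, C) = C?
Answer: -7820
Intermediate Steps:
-z(-22, -16)*(-497) + 12*11 = -1*(-16)*(-497) + 12*11 = 16*(-497) + 132 = -7952 + 132 = -7820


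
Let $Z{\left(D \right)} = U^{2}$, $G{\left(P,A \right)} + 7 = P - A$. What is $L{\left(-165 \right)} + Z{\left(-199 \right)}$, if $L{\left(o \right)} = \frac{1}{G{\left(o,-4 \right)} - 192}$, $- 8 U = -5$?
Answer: $\frac{1117}{2880} \approx 0.38785$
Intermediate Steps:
$G{\left(P,A \right)} = -7 + P - A$ ($G{\left(P,A \right)} = -7 - \left(A - P\right) = -7 + P - A$)
$U = \frac{5}{8}$ ($U = \left(- \frac{1}{8}\right) \left(-5\right) = \frac{5}{8} \approx 0.625$)
$Z{\left(D \right)} = \frac{25}{64}$ ($Z{\left(D \right)} = \left(\frac{5}{8}\right)^{2} = \frac{25}{64}$)
$L{\left(o \right)} = \frac{1}{-195 + o}$ ($L{\left(o \right)} = \frac{1}{\left(-7 + o - -4\right) - 192} = \frac{1}{\left(-7 + o + 4\right) - 192} = \frac{1}{\left(-3 + o\right) - 192} = \frac{1}{-195 + o}$)
$L{\left(-165 \right)} + Z{\left(-199 \right)} = \frac{1}{-195 - 165} + \frac{25}{64} = \frac{1}{-360} + \frac{25}{64} = - \frac{1}{360} + \frac{25}{64} = \frac{1117}{2880}$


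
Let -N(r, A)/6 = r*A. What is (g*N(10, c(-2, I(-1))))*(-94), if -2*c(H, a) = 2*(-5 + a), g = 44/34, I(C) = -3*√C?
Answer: 620400/17 + 372240*I/17 ≈ 36494.0 + 21896.0*I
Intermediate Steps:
g = 22/17 (g = 44*(1/34) = 22/17 ≈ 1.2941)
c(H, a) = 5 - a (c(H, a) = -(-5 + a) = -(-10 + 2*a)/2 = 5 - a)
N(r, A) = -6*A*r (N(r, A) = -6*r*A = -6*A*r)
(g*N(10, c(-2, I(-1))))*(-94) = (22*(-6*(5 - (-3)*√(-1))*10)/17)*(-94) = (22*(-6*(5 - (-3)*I)*10)/17)*(-94) = (22*(-6*(5 + 3*I)*10)/17)*(-94) = (22*(-300 - 180*I)/17)*(-94) = (-6600/17 - 3960*I/17)*(-94) = 620400/17 + 372240*I/17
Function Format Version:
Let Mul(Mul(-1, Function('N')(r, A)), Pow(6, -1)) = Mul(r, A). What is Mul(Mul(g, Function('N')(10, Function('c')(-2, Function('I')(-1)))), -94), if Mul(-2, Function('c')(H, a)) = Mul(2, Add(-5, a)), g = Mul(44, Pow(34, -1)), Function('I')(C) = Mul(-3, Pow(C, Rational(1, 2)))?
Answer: Add(Rational(620400, 17), Mul(Rational(372240, 17), I)) ≈ Add(36494., Mul(21896., I))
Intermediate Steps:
g = Rational(22, 17) (g = Mul(44, Rational(1, 34)) = Rational(22, 17) ≈ 1.2941)
Function('c')(H, a) = Add(5, Mul(-1, a)) (Function('c')(H, a) = Mul(Rational(-1, 2), Mul(2, Add(-5, a))) = Mul(Rational(-1, 2), Add(-10, Mul(2, a))) = Add(5, Mul(-1, a)))
Function('N')(r, A) = Mul(-6, A, r) (Function('N')(r, A) = Mul(-6, Mul(r, A)) = Mul(-6, Mul(A, r)) = Mul(-6, A, r))
Mul(Mul(g, Function('N')(10, Function('c')(-2, Function('I')(-1)))), -94) = Mul(Mul(Rational(22, 17), Mul(-6, Add(5, Mul(-1, Mul(-3, Pow(-1, Rational(1, 2))))), 10)), -94) = Mul(Mul(Rational(22, 17), Mul(-6, Add(5, Mul(-1, Mul(-3, I))), 10)), -94) = Mul(Mul(Rational(22, 17), Mul(-6, Add(5, Mul(3, I)), 10)), -94) = Mul(Mul(Rational(22, 17), Add(-300, Mul(-180, I))), -94) = Mul(Add(Rational(-6600, 17), Mul(Rational(-3960, 17), I)), -94) = Add(Rational(620400, 17), Mul(Rational(372240, 17), I))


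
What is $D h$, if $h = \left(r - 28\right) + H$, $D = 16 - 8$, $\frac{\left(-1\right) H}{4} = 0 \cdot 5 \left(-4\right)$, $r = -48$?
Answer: $-608$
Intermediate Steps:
$H = 0$ ($H = - 4 \cdot 0 \cdot 5 \left(-4\right) = - 4 \cdot 0 \left(-4\right) = \left(-4\right) 0 = 0$)
$D = 8$
$h = -76$ ($h = \left(-48 - 28\right) + 0 = -76 + 0 = -76$)
$D h = 8 \left(-76\right) = -608$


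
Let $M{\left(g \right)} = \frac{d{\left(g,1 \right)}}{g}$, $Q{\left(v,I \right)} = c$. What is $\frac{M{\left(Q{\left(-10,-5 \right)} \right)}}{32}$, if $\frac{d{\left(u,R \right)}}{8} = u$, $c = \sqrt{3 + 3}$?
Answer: $\frac{1}{4} \approx 0.25$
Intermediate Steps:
$c = \sqrt{6} \approx 2.4495$
$Q{\left(v,I \right)} = \sqrt{6}$
$d{\left(u,R \right)} = 8 u$
$M{\left(g \right)} = 8$ ($M{\left(g \right)} = \frac{8 g}{g} = 8$)
$\frac{M{\left(Q{\left(-10,-5 \right)} \right)}}{32} = \frac{8}{32} = 8 \cdot \frac{1}{32} = \frac{1}{4}$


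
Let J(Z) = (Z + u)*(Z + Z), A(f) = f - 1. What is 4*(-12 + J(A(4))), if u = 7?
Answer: 192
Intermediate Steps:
A(f) = -1 + f
J(Z) = 2*Z*(7 + Z) (J(Z) = (Z + 7)*(Z + Z) = (7 + Z)*(2*Z) = 2*Z*(7 + Z))
4*(-12 + J(A(4))) = 4*(-12 + 2*(-1 + 4)*(7 + (-1 + 4))) = 4*(-12 + 2*3*(7 + 3)) = 4*(-12 + 2*3*10) = 4*(-12 + 60) = 4*48 = 192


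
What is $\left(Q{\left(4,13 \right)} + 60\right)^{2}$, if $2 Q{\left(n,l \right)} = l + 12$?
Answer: $\frac{21025}{4} \approx 5256.3$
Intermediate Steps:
$Q{\left(n,l \right)} = 6 + \frac{l}{2}$ ($Q{\left(n,l \right)} = \frac{l + 12}{2} = \frac{12 + l}{2} = 6 + \frac{l}{2}$)
$\left(Q{\left(4,13 \right)} + 60\right)^{2} = \left(\left(6 + \frac{1}{2} \cdot 13\right) + 60\right)^{2} = \left(\left(6 + \frac{13}{2}\right) + 60\right)^{2} = \left(\frac{25}{2} + 60\right)^{2} = \left(\frac{145}{2}\right)^{2} = \frac{21025}{4}$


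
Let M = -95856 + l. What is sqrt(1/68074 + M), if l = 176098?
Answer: sqrt(371847002961266)/68074 ≈ 283.27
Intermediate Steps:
M = 80242 (M = -95856 + 176098 = 80242)
sqrt(1/68074 + M) = sqrt(1/68074 + 80242) = sqrt(5462393909/68074) = sqrt(371847002961266)/68074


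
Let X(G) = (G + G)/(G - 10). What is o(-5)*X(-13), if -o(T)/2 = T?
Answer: 260/23 ≈ 11.304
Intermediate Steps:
X(G) = 2*G/(-10 + G) (X(G) = (2*G)/(-10 + G) = 2*G/(-10 + G))
o(T) = -2*T
o(-5)*X(-13) = (-2*(-5))*(2*(-13)/(-10 - 13)) = 10*(2*(-13)/(-23)) = 10*(2*(-13)*(-1/23)) = 10*(26/23) = 260/23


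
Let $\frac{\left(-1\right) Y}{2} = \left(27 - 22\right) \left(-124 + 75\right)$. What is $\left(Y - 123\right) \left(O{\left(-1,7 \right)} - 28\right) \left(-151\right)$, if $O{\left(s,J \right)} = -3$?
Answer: $1717927$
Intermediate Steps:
$Y = 490$ ($Y = - 2 \left(27 - 22\right) \left(-124 + 75\right) = - 2 \cdot 5 \left(-49\right) = \left(-2\right) \left(-245\right) = 490$)
$\left(Y - 123\right) \left(O{\left(-1,7 \right)} - 28\right) \left(-151\right) = \left(490 - 123\right) \left(-3 - 28\right) \left(-151\right) = 367 \left(-31\right) \left(-151\right) = \left(-11377\right) \left(-151\right) = 1717927$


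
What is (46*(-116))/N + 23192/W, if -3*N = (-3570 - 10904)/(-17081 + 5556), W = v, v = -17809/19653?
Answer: -1655758630212/128883733 ≈ -12847.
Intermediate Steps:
v = -17809/19653 (v = -17809*1/19653 = -17809/19653 ≈ -0.90617)
W = -17809/19653 ≈ -0.90617
N = -14474/34575 (N = -(-3570 - 10904)/(3*(-17081 + 5556)) = -(-14474)/(3*(-11525)) = -(-14474)*(-1)/(3*11525) = -⅓*14474/11525 = -14474/34575 ≈ -0.41863)
(46*(-116))/N + 23192/W = (46*(-116))/(-14474/34575) + 23192/(-17809/19653) = -5336*(-34575/14474) + 23192*(-19653/17809) = 92246100/7237 - 455792376/17809 = -1655758630212/128883733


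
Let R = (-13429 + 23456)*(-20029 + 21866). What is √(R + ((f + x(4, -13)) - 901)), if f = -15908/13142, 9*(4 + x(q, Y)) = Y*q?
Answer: 2*√1789386351659087/19713 ≈ 4291.7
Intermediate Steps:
x(q, Y) = -4 + Y*q/9 (x(q, Y) = -4 + (Y*q)/9 = -4 + Y*q/9)
R = 18419599 (R = 10027*1837 = 18419599)
f = -7954/6571 (f = -15908*1/13142 = -7954/6571 ≈ -1.2105)
√(R + ((f + x(4, -13)) - 901)) = √(18419599 + ((-7954/6571 + (-4 + (⅑)*(-13)*4)) - 901)) = √(18419599 + ((-7954/6571 + (-4 - 52/9)) - 901)) = √(18419599 + ((-7954/6571 - 88/9) - 901)) = √(18419599 + (-649834/59139 - 901)) = √(18419599 - 53934073/59139) = √(1089262731188/59139) = 2*√1789386351659087/19713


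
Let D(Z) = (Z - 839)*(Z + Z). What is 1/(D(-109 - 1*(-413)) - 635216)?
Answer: -1/960496 ≈ -1.0411e-6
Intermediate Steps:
D(Z) = 2*Z*(-839 + Z) (D(Z) = (-839 + Z)*(2*Z) = 2*Z*(-839 + Z))
1/(D(-109 - 1*(-413)) - 635216) = 1/(2*(-109 - 1*(-413))*(-839 + (-109 - 1*(-413))) - 635216) = 1/(2*(-109 + 413)*(-839 + (-109 + 413)) - 635216) = 1/(2*304*(-839 + 304) - 635216) = 1/(2*304*(-535) - 635216) = 1/(-325280 - 635216) = 1/(-960496) = -1/960496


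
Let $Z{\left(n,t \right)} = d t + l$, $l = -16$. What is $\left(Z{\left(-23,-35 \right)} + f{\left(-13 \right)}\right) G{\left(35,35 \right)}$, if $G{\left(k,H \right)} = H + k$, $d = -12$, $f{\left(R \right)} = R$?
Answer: $27370$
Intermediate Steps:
$Z{\left(n,t \right)} = -16 - 12 t$ ($Z{\left(n,t \right)} = - 12 t - 16 = -16 - 12 t$)
$\left(Z{\left(-23,-35 \right)} + f{\left(-13 \right)}\right) G{\left(35,35 \right)} = \left(\left(-16 - -420\right) - 13\right) \left(35 + 35\right) = \left(\left(-16 + 420\right) - 13\right) 70 = \left(404 - 13\right) 70 = 391 \cdot 70 = 27370$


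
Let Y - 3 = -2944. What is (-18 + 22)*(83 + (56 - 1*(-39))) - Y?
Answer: 3653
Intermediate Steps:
Y = -2941 (Y = 3 - 2944 = -2941)
(-18 + 22)*(83 + (56 - 1*(-39))) - Y = (-18 + 22)*(83 + (56 - 1*(-39))) - 1*(-2941) = 4*(83 + (56 + 39)) + 2941 = 4*(83 + 95) + 2941 = 4*178 + 2941 = 712 + 2941 = 3653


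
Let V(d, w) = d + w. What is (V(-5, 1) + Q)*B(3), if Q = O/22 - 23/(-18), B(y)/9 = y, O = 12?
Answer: -1293/22 ≈ -58.773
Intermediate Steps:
B(y) = 9*y
Q = 361/198 (Q = 12/22 - 23/(-18) = 12*(1/22) - 23*(-1/18) = 6/11 + 23/18 = 361/198 ≈ 1.8232)
(V(-5, 1) + Q)*B(3) = ((-5 + 1) + 361/198)*(9*3) = (-4 + 361/198)*27 = -431/198*27 = -1293/22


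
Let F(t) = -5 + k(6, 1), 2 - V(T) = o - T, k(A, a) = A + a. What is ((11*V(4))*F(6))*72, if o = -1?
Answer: 11088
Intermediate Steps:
V(T) = 3 + T (V(T) = 2 - (-1 - T) = 2 + (1 + T) = 3 + T)
F(t) = 2 (F(t) = -5 + (6 + 1) = -5 + 7 = 2)
((11*V(4))*F(6))*72 = ((11*(3 + 4))*2)*72 = ((11*7)*2)*72 = (77*2)*72 = 154*72 = 11088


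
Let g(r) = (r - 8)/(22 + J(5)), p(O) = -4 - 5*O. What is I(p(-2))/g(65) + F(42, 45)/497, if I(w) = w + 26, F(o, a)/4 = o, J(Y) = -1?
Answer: 16360/1349 ≈ 12.128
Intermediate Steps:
F(o, a) = 4*o
g(r) = -8/21 + r/21 (g(r) = (r - 8)/(22 - 1) = (-8 + r)/21 = (-8 + r)*(1/21) = -8/21 + r/21)
I(w) = 26 + w
I(p(-2))/g(65) + F(42, 45)/497 = (26 + (-4 - 5*(-2)))/(-8/21 + (1/21)*65) + (4*42)/497 = (26 + (-4 + 10))/(-8/21 + 65/21) + 168*(1/497) = (26 + 6)/(19/7) + 24/71 = 32*(7/19) + 24/71 = 224/19 + 24/71 = 16360/1349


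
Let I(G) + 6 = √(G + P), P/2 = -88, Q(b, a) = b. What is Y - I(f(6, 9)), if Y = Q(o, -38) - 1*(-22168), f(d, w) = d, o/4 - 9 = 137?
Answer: 22758 - I*√170 ≈ 22758.0 - 13.038*I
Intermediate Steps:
o = 584 (o = 36 + 4*137 = 36 + 548 = 584)
P = -176 (P = 2*(-88) = -176)
Y = 22752 (Y = 584 - 1*(-22168) = 584 + 22168 = 22752)
I(G) = -6 + √(-176 + G) (I(G) = -6 + √(G - 176) = -6 + √(-176 + G))
Y - I(f(6, 9)) = 22752 - (-6 + √(-176 + 6)) = 22752 - (-6 + √(-170)) = 22752 - (-6 + I*√170) = 22752 + (6 - I*√170) = 22758 - I*√170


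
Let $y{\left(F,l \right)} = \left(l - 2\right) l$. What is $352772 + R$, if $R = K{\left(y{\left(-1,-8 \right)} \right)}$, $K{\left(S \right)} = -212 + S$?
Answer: $352640$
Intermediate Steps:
$y{\left(F,l \right)} = l \left(-2 + l\right)$ ($y{\left(F,l \right)} = \left(-2 + l\right) l = l \left(-2 + l\right)$)
$R = -132$ ($R = -212 - 8 \left(-2 - 8\right) = -212 - -80 = -212 + 80 = -132$)
$352772 + R = 352772 - 132 = 352640$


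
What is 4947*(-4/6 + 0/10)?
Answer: -3298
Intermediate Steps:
4947*(-4/6 + 0/10) = 4947*(-4*1/6 + 0*(1/10)) = 4947*(-2/3 + 0) = 4947*(-2/3) = -3298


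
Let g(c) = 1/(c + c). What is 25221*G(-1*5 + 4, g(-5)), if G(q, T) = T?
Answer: -25221/10 ≈ -2522.1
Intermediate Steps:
g(c) = 1/(2*c)
25221*G(-1*5 + 4, g(-5)) = 25221*((½)/(-5)) = 25221*((½)*(-⅕)) = 25221*(-⅒) = -25221/10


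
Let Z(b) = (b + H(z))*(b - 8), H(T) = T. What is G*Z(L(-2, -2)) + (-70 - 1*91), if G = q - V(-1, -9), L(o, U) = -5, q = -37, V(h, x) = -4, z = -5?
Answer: -4451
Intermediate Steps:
Z(b) = (-8 + b)*(-5 + b) (Z(b) = (b - 5)*(b - 8) = (-5 + b)*(-8 + b) = (-8 + b)*(-5 + b))
G = -33 (G = -37 - 1*(-4) = -37 + 4 = -33)
G*Z(L(-2, -2)) + (-70 - 1*91) = -33*(40 + (-5)**2 - 13*(-5)) + (-70 - 1*91) = -33*(40 + 25 + 65) + (-70 - 91) = -33*130 - 161 = -4290 - 161 = -4451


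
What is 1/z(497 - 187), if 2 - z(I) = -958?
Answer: 1/960 ≈ 0.0010417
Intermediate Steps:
z(I) = 960 (z(I) = 2 - 1*(-958) = 2 + 958 = 960)
1/z(497 - 187) = 1/960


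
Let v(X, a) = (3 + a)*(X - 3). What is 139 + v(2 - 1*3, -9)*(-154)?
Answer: -3557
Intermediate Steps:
v(X, a) = (-3 + X)*(3 + a) (v(X, a) = (3 + a)*(-3 + X) = (-3 + X)*(3 + a))
139 + v(2 - 1*3, -9)*(-154) = 139 + (-9 - 3*(-9) + 3*(2 - 1*3) + (2 - 1*3)*(-9))*(-154) = 139 + (-9 + 27 + 3*(2 - 3) + (2 - 3)*(-9))*(-154) = 139 + (-9 + 27 + 3*(-1) - 1*(-9))*(-154) = 139 + (-9 + 27 - 3 + 9)*(-154) = 139 + 24*(-154) = 139 - 3696 = -3557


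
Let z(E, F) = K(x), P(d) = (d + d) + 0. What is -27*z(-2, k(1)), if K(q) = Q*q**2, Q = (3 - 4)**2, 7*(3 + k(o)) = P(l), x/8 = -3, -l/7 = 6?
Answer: -15552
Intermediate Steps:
l = -42 (l = -7*6 = -42)
x = -24 (x = 8*(-3) = -24)
P(d) = 2*d (P(d) = 2*d + 0 = 2*d)
k(o) = -15 (k(o) = -3 + (2*(-42))/7 = -3 + (1/7)*(-84) = -3 - 12 = -15)
Q = 1 (Q = (-1)**2 = 1)
K(q) = q**2 (K(q) = 1*q**2 = q**2)
z(E, F) = 576 (z(E, F) = (-24)**2 = 576)
-27*z(-2, k(1)) = -27*576 = -15552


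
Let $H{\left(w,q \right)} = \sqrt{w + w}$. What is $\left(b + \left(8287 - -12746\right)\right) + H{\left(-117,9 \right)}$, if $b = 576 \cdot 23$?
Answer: $34281 + 3 i \sqrt{26} \approx 34281.0 + 15.297 i$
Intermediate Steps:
$H{\left(w,q \right)} = \sqrt{2} \sqrt{w}$ ($H{\left(w,q \right)} = \sqrt{2 w} = \sqrt{2} \sqrt{w}$)
$b = 13248$
$\left(b + \left(8287 - -12746\right)\right) + H{\left(-117,9 \right)} = \left(13248 + \left(8287 - -12746\right)\right) + \sqrt{2} \sqrt{-117} = \left(13248 + \left(8287 + 12746\right)\right) + \sqrt{2} \cdot 3 i \sqrt{13} = \left(13248 + 21033\right) + 3 i \sqrt{26} = 34281 + 3 i \sqrt{26}$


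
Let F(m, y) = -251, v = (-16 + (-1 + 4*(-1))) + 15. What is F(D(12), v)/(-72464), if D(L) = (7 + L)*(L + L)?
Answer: 251/72464 ≈ 0.0034638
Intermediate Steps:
v = -6 (v = (-16 + (-1 - 4)) + 15 = (-16 - 5) + 15 = -21 + 15 = -6)
D(L) = 2*L*(7 + L) (D(L) = (7 + L)*(2*L) = 2*L*(7 + L))
F(D(12), v)/(-72464) = -251/(-72464) = -251*(-1/72464) = 251/72464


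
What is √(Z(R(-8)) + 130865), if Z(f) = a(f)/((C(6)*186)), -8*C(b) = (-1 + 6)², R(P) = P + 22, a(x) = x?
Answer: √28296279417/465 ≈ 361.75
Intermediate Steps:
R(P) = 22 + P
C(b) = -25/8 (C(b) = -(-1 + 6)²/8 = -⅛*5² = -⅛*25 = -25/8)
Z(f) = -4*f/2325 (Z(f) = f/((-25/8*186)) = f/(-2325/4) = f*(-4/2325) = -4*f/2325)
√(Z(R(-8)) + 130865) = √(-4*(22 - 8)/2325 + 130865) = √(-4/2325*14 + 130865) = √(-56/2325 + 130865) = √(304261069/2325) = √28296279417/465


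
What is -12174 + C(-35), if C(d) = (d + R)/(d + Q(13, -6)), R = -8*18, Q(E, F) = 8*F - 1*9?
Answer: -1119829/92 ≈ -12172.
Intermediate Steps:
Q(E, F) = -9 + 8*F (Q(E, F) = 8*F - 9 = -9 + 8*F)
R = -144
C(d) = (-144 + d)/(-57 + d) (C(d) = (d - 144)/(d + (-9 + 8*(-6))) = (-144 + d)/(d + (-9 - 48)) = (-144 + d)/(d - 57) = (-144 + d)/(-57 + d))
-12174 + C(-35) = -12174 + (-144 - 35)/(-57 - 35) = -12174 - 179/(-92) = -12174 - 1/92*(-179) = -12174 + 179/92 = -1119829/92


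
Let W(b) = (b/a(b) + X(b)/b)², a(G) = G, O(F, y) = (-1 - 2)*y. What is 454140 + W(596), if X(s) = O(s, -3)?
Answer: 161318160265/355216 ≈ 4.5414e+5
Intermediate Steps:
O(F, y) = -3*y
X(s) = 9 (X(s) = -3*(-3) = 9)
W(b) = (1 + 9/b)² (W(b) = (b/b + 9/b)² = (1 + 9/b)²)
454140 + W(596) = 454140 + (9 + 596)²/596² = 454140 + (1/355216)*605² = 454140 + (1/355216)*366025 = 454140 + 366025/355216 = 161318160265/355216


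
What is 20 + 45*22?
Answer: 1010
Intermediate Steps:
20 + 45*22 = 20 + 990 = 1010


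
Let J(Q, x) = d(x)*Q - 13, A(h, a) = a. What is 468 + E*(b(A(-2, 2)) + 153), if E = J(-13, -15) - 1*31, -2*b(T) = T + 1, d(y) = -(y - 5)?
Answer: -45588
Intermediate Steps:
d(y) = 5 - y (d(y) = -(-5 + y) = 5 - y)
b(T) = -1/2 - T/2 (b(T) = -(T + 1)/2 = -(1 + T)/2 = -1/2 - T/2)
J(Q, x) = -13 + Q*(5 - x) (J(Q, x) = (5 - x)*Q - 13 = Q*(5 - x) - 13 = -13 + Q*(5 - x))
E = -304 (E = (-13 - 1*(-13)*(-5 - 15)) - 1*31 = (-13 - 1*(-13)*(-20)) - 31 = (-13 - 260) - 31 = -273 - 31 = -304)
468 + E*(b(A(-2, 2)) + 153) = 468 - 304*((-1/2 - 1/2*2) + 153) = 468 - 304*((-1/2 - 1) + 153) = 468 - 304*(-3/2 + 153) = 468 - 304*303/2 = 468 - 46056 = -45588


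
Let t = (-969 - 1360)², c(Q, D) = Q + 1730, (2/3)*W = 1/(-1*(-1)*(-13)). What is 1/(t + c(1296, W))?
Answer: 1/5427267 ≈ 1.8425e-7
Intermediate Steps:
W = -3/26 (W = 3/(2*((-1*(-1)*(-13)))) = 3/(2*((1*(-13)))) = (3/2)/(-13) = (3/2)*(-1/13) = -3/26 ≈ -0.11538)
c(Q, D) = 1730 + Q
t = 5424241 (t = (-2329)² = 5424241)
1/(t + c(1296, W)) = 1/(5424241 + (1730 + 1296)) = 1/(5424241 + 3026) = 1/5427267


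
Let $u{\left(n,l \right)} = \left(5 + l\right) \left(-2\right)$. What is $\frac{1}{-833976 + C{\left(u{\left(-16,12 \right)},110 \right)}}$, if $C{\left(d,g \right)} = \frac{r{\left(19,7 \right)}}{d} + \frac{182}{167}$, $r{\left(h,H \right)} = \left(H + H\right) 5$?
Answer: $- \frac{2839}{2367660615} \approx -1.1991 \cdot 10^{-6}$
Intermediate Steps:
$r{\left(h,H \right)} = 10 H$ ($r{\left(h,H \right)} = 2 H 5 = 10 H$)
$u{\left(n,l \right)} = -10 - 2 l$
$C{\left(d,g \right)} = \frac{182}{167} + \frac{70}{d}$ ($C{\left(d,g \right)} = \frac{10 \cdot 7}{d} + \frac{182}{167} = \frac{70}{d} + 182 \cdot \frac{1}{167} = \frac{70}{d} + \frac{182}{167} = \frac{182}{167} + \frac{70}{d}$)
$\frac{1}{-833976 + C{\left(u{\left(-16,12 \right)},110 \right)}} = \frac{1}{-833976 + \left(\frac{182}{167} + \frac{70}{-10 - 24}\right)} = \frac{1}{-833976 + \left(\frac{182}{167} + \frac{70}{-34}\right)} = \frac{1}{-833976 + \left(\frac{182}{167} + 70 \left(- \frac{1}{34}\right)\right)} = \frac{1}{-833976 + \left(\frac{182}{167} - \frac{35}{17}\right)} = \frac{1}{-833976 - \frac{2751}{2839}} = \frac{1}{- \frac{2367660615}{2839}} = - \frac{2839}{2367660615}$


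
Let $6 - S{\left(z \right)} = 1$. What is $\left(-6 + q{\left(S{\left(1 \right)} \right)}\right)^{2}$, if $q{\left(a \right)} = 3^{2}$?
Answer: $9$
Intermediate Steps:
$S{\left(z \right)} = 5$ ($S{\left(z \right)} = 6 - 1 = 5$)
$q{\left(a \right)} = 9$
$\left(-6 + q{\left(S{\left(1 \right)} \right)}\right)^{2} = \left(-6 + 9\right)^{2} = 3^{2} = 9$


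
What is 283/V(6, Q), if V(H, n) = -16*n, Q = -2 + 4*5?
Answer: -283/288 ≈ -0.98264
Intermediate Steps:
Q = 18 (Q = -2 + 20 = 18)
283/V(6, Q) = 283/((-16*18)) = 283/(-288) = 283*(-1/288) = -283/288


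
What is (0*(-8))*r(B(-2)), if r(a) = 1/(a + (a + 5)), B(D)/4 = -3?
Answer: 0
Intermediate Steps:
B(D) = -12 (B(D) = 4*(-3) = -12)
r(a) = 1/(5 + 2*a) (r(a) = 1/(a + (5 + a)) = 1/(5 + 2*a))
(0*(-8))*r(B(-2)) = (0*(-8))/(5 + 2*(-12)) = 0/(5 - 24) = 0/(-19) = 0*(-1/19) = 0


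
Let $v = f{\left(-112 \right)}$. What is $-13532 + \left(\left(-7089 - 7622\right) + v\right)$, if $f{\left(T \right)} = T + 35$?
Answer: $-28320$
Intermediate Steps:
$f{\left(T \right)} = 35 + T$
$v = -77$ ($v = 35 - 112 = -77$)
$-13532 + \left(\left(-7089 - 7622\right) + v\right) = -13532 - 14788 = -28320$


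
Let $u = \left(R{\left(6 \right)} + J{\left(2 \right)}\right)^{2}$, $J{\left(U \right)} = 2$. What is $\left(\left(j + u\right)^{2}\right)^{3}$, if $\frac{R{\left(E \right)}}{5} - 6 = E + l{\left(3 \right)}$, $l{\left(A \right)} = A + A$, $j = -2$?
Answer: $367145429344138157368384$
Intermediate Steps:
$l{\left(A \right)} = 2 A$
$R{\left(E \right)} = 60 + 5 E$ ($R{\left(E \right)} = 30 + 5 \left(E + 2 \cdot 3\right) = 30 + 5 \left(E + 6\right) = 30 + 5 \left(6 + E\right) = 30 + \left(30 + 5 E\right) = 60 + 5 E$)
$u = 8464$ ($u = \left(\left(60 + 5 \cdot 6\right) + 2\right)^{2} = \left(\left(60 + 30\right) + 2\right)^{2} = \left(90 + 2\right)^{2} = 92^{2} = 8464$)
$\left(\left(j + u\right)^{2}\right)^{3} = \left(\left(-2 + 8464\right)^{2}\right)^{3} = \left(8462^{2}\right)^{3} = 71605444^{3} = 367145429344138157368384$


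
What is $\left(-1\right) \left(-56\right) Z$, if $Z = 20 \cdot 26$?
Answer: $29120$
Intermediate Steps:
$Z = 520$
$\left(-1\right) \left(-56\right) Z = \left(-1\right) \left(-56\right) 520 = 56 \cdot 520 = 29120$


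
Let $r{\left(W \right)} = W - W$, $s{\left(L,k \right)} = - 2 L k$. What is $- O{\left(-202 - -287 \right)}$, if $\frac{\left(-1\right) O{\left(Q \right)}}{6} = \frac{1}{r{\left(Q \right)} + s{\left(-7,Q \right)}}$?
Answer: $\frac{3}{595} \approx 0.005042$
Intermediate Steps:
$s{\left(L,k \right)} = - 2 L k$
$r{\left(W \right)} = 0$
$O{\left(Q \right)} = - \frac{3}{7 Q}$ ($O{\left(Q \right)} = - \frac{6}{0 - - 14 Q} = - \frac{6}{0 + 14 Q} = - \frac{6}{14 Q} = - 6 \frac{1}{14 Q} = - \frac{3}{7 Q}$)
$- O{\left(-202 - -287 \right)} = - \frac{-3}{7 \left(-202 - -287\right)} = - \frac{-3}{7 \left(-202 + 287\right)} = - \frac{-3}{7 \cdot 85} = \left(-1\right) \left(- \frac{3}{595}\right) = \frac{3}{595}$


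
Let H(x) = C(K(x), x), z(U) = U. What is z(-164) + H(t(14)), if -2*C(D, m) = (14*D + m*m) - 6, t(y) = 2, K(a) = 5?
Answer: -198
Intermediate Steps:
C(D, m) = 3 - 7*D - m²/2 (C(D, m) = -((14*D + m*m) - 6)/2 = -((14*D + m²) - 6)/2 = -((m² + 14*D) - 6)/2 = -(-6 + m² + 14*D)/2 = 3 - 7*D - m²/2)
H(x) = -32 - x²/2 (H(x) = 3 - 7*5 - x²/2 = 3 - 35 - x²/2 = -32 - x²/2)
z(-164) + H(t(14)) = -164 + (-32 - ½*2²) = -164 + (-32 - ½*4) = -164 + (-32 - 2) = -164 - 34 = -198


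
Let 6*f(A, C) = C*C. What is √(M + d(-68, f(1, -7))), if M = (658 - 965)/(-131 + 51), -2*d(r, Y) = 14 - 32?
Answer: √5135/20 ≈ 3.5829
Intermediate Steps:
f(A, C) = C²/6 (f(A, C) = (C*C)/6 = C²/6)
d(r, Y) = 9 (d(r, Y) = -(14 - 32)/2 = -½*(-18) = 9)
M = 307/80 (M = -307/(-80) = -307*(-1/80) = 307/80 ≈ 3.8375)
√(M + d(-68, f(1, -7))) = √(307/80 + 9) = √(1027/80) = √5135/20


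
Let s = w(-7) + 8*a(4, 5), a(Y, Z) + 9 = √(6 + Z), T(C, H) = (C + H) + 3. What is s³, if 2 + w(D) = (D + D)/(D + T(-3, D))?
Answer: -543193 + 133528*√11 ≈ -1.0033e+5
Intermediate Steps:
T(C, H) = 3 + C + H
a(Y, Z) = -9 + √(6 + Z)
w(D) = -1 (w(D) = -2 + (D + D)/(D + (3 - 3 + D)) = -2 + (2*D)/(D + D) = -2 + (2*D)/((2*D)) = -2 + (2*D)*(1/(2*D)) = -2 + 1 = -1)
s = -73 + 8*√11 (s = -1 + 8*(-9 + √(6 + 5)) = -1 + 8*(-9 + √11) = -1 + (-72 + 8*√11) = -73 + 8*√11 ≈ -46.467)
s³ = (-73 + 8*√11)³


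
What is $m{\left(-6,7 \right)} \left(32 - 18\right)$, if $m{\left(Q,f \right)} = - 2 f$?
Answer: $-196$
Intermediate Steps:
$m{\left(-6,7 \right)} \left(32 - 18\right) = \left(-2\right) 7 \left(32 - 18\right) = \left(-14\right) 14 = -196$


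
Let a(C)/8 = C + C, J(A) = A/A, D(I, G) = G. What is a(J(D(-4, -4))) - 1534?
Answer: -1518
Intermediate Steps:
J(A) = 1
a(C) = 16*C (a(C) = 8*(C + C) = 8*(2*C) = 16*C)
a(J(D(-4, -4))) - 1534 = 16*1 - 1534 = 16 - 1534 = -1518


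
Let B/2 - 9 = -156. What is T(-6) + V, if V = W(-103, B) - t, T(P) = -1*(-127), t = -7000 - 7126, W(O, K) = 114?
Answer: 14367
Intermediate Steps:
B = -294 (B = 18 + 2*(-156) = 18 - 312 = -294)
t = -14126
T(P) = 127
V = 14240 (V = 114 - 1*(-14126) = 114 + 14126 = 14240)
T(-6) + V = 127 + 14240 = 14367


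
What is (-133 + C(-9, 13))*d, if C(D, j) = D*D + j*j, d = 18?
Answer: 2106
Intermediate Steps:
C(D, j) = D² + j²
(-133 + C(-9, 13))*d = (-133 + ((-9)² + 13²))*18 = (-133 + (81 + 169))*18 = (-133 + 250)*18 = 117*18 = 2106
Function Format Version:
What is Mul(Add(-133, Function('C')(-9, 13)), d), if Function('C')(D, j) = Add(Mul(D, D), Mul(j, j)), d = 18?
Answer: 2106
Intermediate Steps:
Function('C')(D, j) = Add(Pow(D, 2), Pow(j, 2))
Mul(Add(-133, Function('C')(-9, 13)), d) = Mul(Add(-133, Add(Pow(-9, 2), Pow(13, 2))), 18) = Mul(Add(-133, Add(81, 169)), 18) = Mul(Add(-133, 250), 18) = Mul(117, 18) = 2106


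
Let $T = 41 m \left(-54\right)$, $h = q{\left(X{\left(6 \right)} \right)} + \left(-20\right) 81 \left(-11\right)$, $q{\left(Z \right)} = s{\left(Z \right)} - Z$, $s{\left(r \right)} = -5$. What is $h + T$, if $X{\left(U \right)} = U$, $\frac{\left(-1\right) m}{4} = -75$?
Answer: $-646391$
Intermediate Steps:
$m = 300$ ($m = \left(-4\right) \left(-75\right) = 300$)
$q{\left(Z \right)} = -5 - Z$
$h = 17809$ ($h = \left(-5 - 6\right) + \left(-20\right) 81 \left(-11\right) = \left(-5 - 6\right) - -17820 = -11 + 17820 = 17809$)
$T = -664200$ ($T = 41 \cdot 300 \left(-54\right) = 12300 \left(-54\right) = -664200$)
$h + T = 17809 - 664200 = -646391$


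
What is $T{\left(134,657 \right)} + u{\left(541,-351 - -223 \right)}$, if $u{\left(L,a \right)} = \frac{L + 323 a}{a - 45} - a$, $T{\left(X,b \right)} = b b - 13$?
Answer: $\frac{74735975}{173} \approx 4.32 \cdot 10^{5}$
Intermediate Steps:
$T{\left(X,b \right)} = -13 + b^{2}$ ($T{\left(X,b \right)} = b^{2} - 13 = -13 + b^{2}$)
$u{\left(L,a \right)} = - a + \frac{L + 323 a}{-45 + a}$ ($u{\left(L,a \right)} = \frac{L + 323 a}{-45 + a} - a = - a + \frac{L + 323 a}{-45 + a}$)
$T{\left(134,657 \right)} + u{\left(541,-351 - -223 \right)} = \left(-13 + 657^{2}\right) + \frac{541 - \left(-351 - -223\right)^{2} + 368 \left(-351 - -223\right)}{-45 - 128} = \left(-13 + 431649\right) + \frac{541 - \left(-351 + 223\right)^{2} + 368 \left(-351 + 223\right)}{-45 + \left(-351 + 223\right)} = 431636 + \frac{541 - \left(-128\right)^{2} + 368 \left(-128\right)}{-45 - 128} = 431636 + \frac{541 - 16384 - 47104}{-173} = 431636 - \frac{541 - 16384 - 47104}{173} = 431636 - - \frac{62947}{173} = 431636 + \frac{62947}{173} = \frac{74735975}{173}$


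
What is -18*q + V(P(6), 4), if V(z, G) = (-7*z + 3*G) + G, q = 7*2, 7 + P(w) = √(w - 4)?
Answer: -187 - 7*√2 ≈ -196.90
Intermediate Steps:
P(w) = -7 + √(-4 + w) (P(w) = -7 + √(w - 4) = -7 + √(-4 + w))
q = 14
V(z, G) = -7*z + 4*G
-18*q + V(P(6), 4) = -18*14 + (-7*(-7 + √(-4 + 6)) + 4*4) = -252 + (-7*(-7 + √2) + 16) = -252 + ((49 - 7*√2) + 16) = -252 + (65 - 7*√2) = -187 - 7*√2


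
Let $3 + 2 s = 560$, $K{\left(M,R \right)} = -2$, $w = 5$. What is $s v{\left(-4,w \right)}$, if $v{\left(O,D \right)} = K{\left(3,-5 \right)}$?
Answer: $-557$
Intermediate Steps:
$v{\left(O,D \right)} = -2$
$s = \frac{557}{2}$ ($s = - \frac{3}{2} + \frac{1}{2} \cdot 560 = - \frac{3}{2} + 280 = \frac{557}{2} \approx 278.5$)
$s v{\left(-4,w \right)} = \frac{557}{2} \left(-2\right) = -557$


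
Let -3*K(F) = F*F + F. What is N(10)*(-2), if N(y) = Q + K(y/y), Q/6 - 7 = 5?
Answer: -428/3 ≈ -142.67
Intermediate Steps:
Q = 72 (Q = 42 + 6*5 = 42 + 30 = 72)
K(F) = -F/3 - F²/3 (K(F) = -(F*F + F)/3 = -(F² + F)/3 = -(F + F²)/3 = -F/3 - F²/3)
N(y) = 214/3 (N(y) = 72 - y/y*(1 + y/y)/3 = 72 - ⅓*1*(1 + 1) = 72 - ⅓*1*2 = 72 - ⅔ = 214/3)
N(10)*(-2) = (214/3)*(-2) = -428/3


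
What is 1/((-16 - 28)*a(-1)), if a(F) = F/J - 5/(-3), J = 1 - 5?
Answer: -3/253 ≈ -0.011858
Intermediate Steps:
J = -4
a(F) = 5/3 - F/4 (a(F) = F/(-4) - 5/(-3) = F*(-1/4) - 5*(-1/3) = -F/4 + 5/3 = 5/3 - F/4)
1/((-16 - 28)*a(-1)) = 1/((-16 - 28)*(5/3 - 1/4*(-1))) = 1/(-44*(5/3 + 1/4)) = 1/(-44*23/12) = 1/(-253/3) = -3/253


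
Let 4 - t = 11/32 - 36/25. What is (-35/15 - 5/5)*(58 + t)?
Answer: -50477/240 ≈ -210.32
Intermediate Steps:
t = 4077/800 (t = 4 - (11/32 - 36/25) = 4 - 1*(-877/800) = 4 + 877/800 = 4077/800 ≈ 5.0963)
(-35/15 - 5/5)*(58 + t) = (-35/15 - 5/5)*(58 + 4077/800) = (-35*1/15 - 5*⅕)*(50477/800) = (-7/3 - 1)*(50477/800) = -10/3*50477/800 = -50477/240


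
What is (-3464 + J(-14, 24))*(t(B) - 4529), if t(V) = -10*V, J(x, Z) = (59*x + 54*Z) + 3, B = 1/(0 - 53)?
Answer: 717920757/53 ≈ 1.3546e+7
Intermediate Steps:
B = -1/53 (B = 1/(-53) = -1/53 ≈ -0.018868)
J(x, Z) = 3 + 54*Z + 59*x (J(x, Z) = (54*Z + 59*x) + 3 = 3 + 54*Z + 59*x)
(-3464 + J(-14, 24))*(t(B) - 4529) = (-3464 + (3 + 54*24 + 59*(-14)))*(-10*(-1/53) - 4529) = (-3464 + (3 + 1296 - 826))*(10/53 - 4529) = (-3464 + 473)*(-240027/53) = -2991*(-240027/53) = 717920757/53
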